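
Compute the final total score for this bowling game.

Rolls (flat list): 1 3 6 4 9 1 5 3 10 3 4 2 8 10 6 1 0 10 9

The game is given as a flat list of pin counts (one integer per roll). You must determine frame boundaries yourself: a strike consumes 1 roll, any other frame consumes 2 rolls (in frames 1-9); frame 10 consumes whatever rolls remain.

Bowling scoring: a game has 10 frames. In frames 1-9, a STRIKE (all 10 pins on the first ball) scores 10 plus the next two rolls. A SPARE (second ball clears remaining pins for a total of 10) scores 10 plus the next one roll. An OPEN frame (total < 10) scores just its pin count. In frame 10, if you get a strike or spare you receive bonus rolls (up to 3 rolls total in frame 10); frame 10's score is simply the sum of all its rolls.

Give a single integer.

Frame 1: OPEN (1+3=4). Cumulative: 4
Frame 2: SPARE (6+4=10). 10 + next roll (9) = 19. Cumulative: 23
Frame 3: SPARE (9+1=10). 10 + next roll (5) = 15. Cumulative: 38
Frame 4: OPEN (5+3=8). Cumulative: 46
Frame 5: STRIKE. 10 + next two rolls (3+4) = 17. Cumulative: 63
Frame 6: OPEN (3+4=7). Cumulative: 70
Frame 7: SPARE (2+8=10). 10 + next roll (10) = 20. Cumulative: 90
Frame 8: STRIKE. 10 + next two rolls (6+1) = 17. Cumulative: 107
Frame 9: OPEN (6+1=7). Cumulative: 114
Frame 10: SPARE. Sum of all frame-10 rolls (0+10+9) = 19. Cumulative: 133

Answer: 133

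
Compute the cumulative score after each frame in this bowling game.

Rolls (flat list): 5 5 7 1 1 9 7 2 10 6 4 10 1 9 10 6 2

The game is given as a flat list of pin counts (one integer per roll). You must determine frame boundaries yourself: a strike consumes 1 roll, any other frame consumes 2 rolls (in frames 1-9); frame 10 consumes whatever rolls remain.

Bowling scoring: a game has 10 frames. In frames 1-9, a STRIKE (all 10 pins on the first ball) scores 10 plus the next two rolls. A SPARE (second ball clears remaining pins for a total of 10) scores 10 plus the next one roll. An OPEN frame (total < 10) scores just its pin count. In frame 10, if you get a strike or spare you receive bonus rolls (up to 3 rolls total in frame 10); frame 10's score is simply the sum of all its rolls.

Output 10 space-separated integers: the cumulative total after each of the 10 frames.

Answer: 17 25 42 51 71 91 111 131 149 157

Derivation:
Frame 1: SPARE (5+5=10). 10 + next roll (7) = 17. Cumulative: 17
Frame 2: OPEN (7+1=8). Cumulative: 25
Frame 3: SPARE (1+9=10). 10 + next roll (7) = 17. Cumulative: 42
Frame 4: OPEN (7+2=9). Cumulative: 51
Frame 5: STRIKE. 10 + next two rolls (6+4) = 20. Cumulative: 71
Frame 6: SPARE (6+4=10). 10 + next roll (10) = 20. Cumulative: 91
Frame 7: STRIKE. 10 + next two rolls (1+9) = 20. Cumulative: 111
Frame 8: SPARE (1+9=10). 10 + next roll (10) = 20. Cumulative: 131
Frame 9: STRIKE. 10 + next two rolls (6+2) = 18. Cumulative: 149
Frame 10: OPEN. Sum of all frame-10 rolls (6+2) = 8. Cumulative: 157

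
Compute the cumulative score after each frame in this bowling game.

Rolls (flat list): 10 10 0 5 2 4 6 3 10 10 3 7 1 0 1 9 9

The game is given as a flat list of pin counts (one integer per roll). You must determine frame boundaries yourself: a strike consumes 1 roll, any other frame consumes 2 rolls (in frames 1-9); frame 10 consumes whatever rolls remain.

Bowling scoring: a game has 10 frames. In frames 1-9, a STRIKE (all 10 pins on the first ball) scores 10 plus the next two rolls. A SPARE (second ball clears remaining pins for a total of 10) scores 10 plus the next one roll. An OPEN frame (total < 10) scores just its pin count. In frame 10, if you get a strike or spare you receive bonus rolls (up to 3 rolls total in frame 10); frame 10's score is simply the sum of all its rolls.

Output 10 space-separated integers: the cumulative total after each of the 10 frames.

Answer: 20 35 40 46 55 78 98 109 110 129

Derivation:
Frame 1: STRIKE. 10 + next two rolls (10+0) = 20. Cumulative: 20
Frame 2: STRIKE. 10 + next two rolls (0+5) = 15. Cumulative: 35
Frame 3: OPEN (0+5=5). Cumulative: 40
Frame 4: OPEN (2+4=6). Cumulative: 46
Frame 5: OPEN (6+3=9). Cumulative: 55
Frame 6: STRIKE. 10 + next two rolls (10+3) = 23. Cumulative: 78
Frame 7: STRIKE. 10 + next two rolls (3+7) = 20. Cumulative: 98
Frame 8: SPARE (3+7=10). 10 + next roll (1) = 11. Cumulative: 109
Frame 9: OPEN (1+0=1). Cumulative: 110
Frame 10: SPARE. Sum of all frame-10 rolls (1+9+9) = 19. Cumulative: 129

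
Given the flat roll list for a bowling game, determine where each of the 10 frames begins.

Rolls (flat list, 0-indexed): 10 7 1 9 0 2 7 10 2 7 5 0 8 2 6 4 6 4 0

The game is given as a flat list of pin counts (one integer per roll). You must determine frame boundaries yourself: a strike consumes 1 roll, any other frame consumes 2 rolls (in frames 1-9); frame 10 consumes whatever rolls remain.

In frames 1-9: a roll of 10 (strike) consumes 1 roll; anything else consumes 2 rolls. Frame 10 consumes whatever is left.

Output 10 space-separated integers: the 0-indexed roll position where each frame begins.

Frame 1 starts at roll index 0: roll=10 (strike), consumes 1 roll
Frame 2 starts at roll index 1: rolls=7,1 (sum=8), consumes 2 rolls
Frame 3 starts at roll index 3: rolls=9,0 (sum=9), consumes 2 rolls
Frame 4 starts at roll index 5: rolls=2,7 (sum=9), consumes 2 rolls
Frame 5 starts at roll index 7: roll=10 (strike), consumes 1 roll
Frame 6 starts at roll index 8: rolls=2,7 (sum=9), consumes 2 rolls
Frame 7 starts at roll index 10: rolls=5,0 (sum=5), consumes 2 rolls
Frame 8 starts at roll index 12: rolls=8,2 (sum=10), consumes 2 rolls
Frame 9 starts at roll index 14: rolls=6,4 (sum=10), consumes 2 rolls
Frame 10 starts at roll index 16: 3 remaining rolls

Answer: 0 1 3 5 7 8 10 12 14 16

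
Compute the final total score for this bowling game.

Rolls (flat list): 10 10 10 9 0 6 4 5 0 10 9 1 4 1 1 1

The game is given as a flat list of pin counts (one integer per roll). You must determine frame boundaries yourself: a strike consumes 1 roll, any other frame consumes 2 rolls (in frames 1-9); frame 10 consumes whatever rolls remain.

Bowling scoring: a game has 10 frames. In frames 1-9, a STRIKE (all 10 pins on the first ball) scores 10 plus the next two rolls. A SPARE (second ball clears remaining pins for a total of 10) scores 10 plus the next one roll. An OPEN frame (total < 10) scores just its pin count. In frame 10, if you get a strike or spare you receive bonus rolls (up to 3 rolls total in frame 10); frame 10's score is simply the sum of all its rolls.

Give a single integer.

Answer: 148

Derivation:
Frame 1: STRIKE. 10 + next two rolls (10+10) = 30. Cumulative: 30
Frame 2: STRIKE. 10 + next two rolls (10+9) = 29. Cumulative: 59
Frame 3: STRIKE. 10 + next two rolls (9+0) = 19. Cumulative: 78
Frame 4: OPEN (9+0=9). Cumulative: 87
Frame 5: SPARE (6+4=10). 10 + next roll (5) = 15. Cumulative: 102
Frame 6: OPEN (5+0=5). Cumulative: 107
Frame 7: STRIKE. 10 + next two rolls (9+1) = 20. Cumulative: 127
Frame 8: SPARE (9+1=10). 10 + next roll (4) = 14. Cumulative: 141
Frame 9: OPEN (4+1=5). Cumulative: 146
Frame 10: OPEN. Sum of all frame-10 rolls (1+1) = 2. Cumulative: 148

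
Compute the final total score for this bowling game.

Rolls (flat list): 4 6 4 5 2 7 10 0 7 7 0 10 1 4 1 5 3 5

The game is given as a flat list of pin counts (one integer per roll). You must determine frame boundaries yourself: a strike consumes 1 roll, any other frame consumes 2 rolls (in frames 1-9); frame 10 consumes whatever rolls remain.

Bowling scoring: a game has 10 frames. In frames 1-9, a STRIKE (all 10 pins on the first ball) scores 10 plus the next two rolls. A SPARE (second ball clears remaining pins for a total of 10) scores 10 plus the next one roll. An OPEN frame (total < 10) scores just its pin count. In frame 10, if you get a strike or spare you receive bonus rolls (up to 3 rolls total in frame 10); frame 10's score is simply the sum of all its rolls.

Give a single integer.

Frame 1: SPARE (4+6=10). 10 + next roll (4) = 14. Cumulative: 14
Frame 2: OPEN (4+5=9). Cumulative: 23
Frame 3: OPEN (2+7=9). Cumulative: 32
Frame 4: STRIKE. 10 + next two rolls (0+7) = 17. Cumulative: 49
Frame 5: OPEN (0+7=7). Cumulative: 56
Frame 6: OPEN (7+0=7). Cumulative: 63
Frame 7: STRIKE. 10 + next two rolls (1+4) = 15. Cumulative: 78
Frame 8: OPEN (1+4=5). Cumulative: 83
Frame 9: OPEN (1+5=6). Cumulative: 89
Frame 10: OPEN. Sum of all frame-10 rolls (3+5) = 8. Cumulative: 97

Answer: 97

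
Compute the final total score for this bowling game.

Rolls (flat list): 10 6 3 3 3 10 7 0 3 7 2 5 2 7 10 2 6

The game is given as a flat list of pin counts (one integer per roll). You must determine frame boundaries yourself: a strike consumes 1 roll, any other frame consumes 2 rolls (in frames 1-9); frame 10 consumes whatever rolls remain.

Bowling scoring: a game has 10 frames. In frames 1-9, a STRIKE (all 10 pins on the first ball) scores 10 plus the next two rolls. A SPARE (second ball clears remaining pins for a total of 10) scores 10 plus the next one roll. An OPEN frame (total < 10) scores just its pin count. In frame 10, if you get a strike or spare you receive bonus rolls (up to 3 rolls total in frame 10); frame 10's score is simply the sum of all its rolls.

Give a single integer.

Frame 1: STRIKE. 10 + next two rolls (6+3) = 19. Cumulative: 19
Frame 2: OPEN (6+3=9). Cumulative: 28
Frame 3: OPEN (3+3=6). Cumulative: 34
Frame 4: STRIKE. 10 + next two rolls (7+0) = 17. Cumulative: 51
Frame 5: OPEN (7+0=7). Cumulative: 58
Frame 6: SPARE (3+7=10). 10 + next roll (2) = 12. Cumulative: 70
Frame 7: OPEN (2+5=7). Cumulative: 77
Frame 8: OPEN (2+7=9). Cumulative: 86
Frame 9: STRIKE. 10 + next two rolls (2+6) = 18. Cumulative: 104
Frame 10: OPEN. Sum of all frame-10 rolls (2+6) = 8. Cumulative: 112

Answer: 112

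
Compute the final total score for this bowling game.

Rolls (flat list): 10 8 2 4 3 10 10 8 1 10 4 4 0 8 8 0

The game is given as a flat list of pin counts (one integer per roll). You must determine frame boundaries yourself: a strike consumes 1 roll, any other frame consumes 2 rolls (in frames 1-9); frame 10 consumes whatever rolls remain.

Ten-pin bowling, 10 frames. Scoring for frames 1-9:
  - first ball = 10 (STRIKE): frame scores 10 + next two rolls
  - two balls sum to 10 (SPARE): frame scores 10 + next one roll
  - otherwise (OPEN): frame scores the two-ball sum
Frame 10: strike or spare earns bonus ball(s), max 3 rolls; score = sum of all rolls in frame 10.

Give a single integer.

Answer: 139

Derivation:
Frame 1: STRIKE. 10 + next two rolls (8+2) = 20. Cumulative: 20
Frame 2: SPARE (8+2=10). 10 + next roll (4) = 14. Cumulative: 34
Frame 3: OPEN (4+3=7). Cumulative: 41
Frame 4: STRIKE. 10 + next two rolls (10+8) = 28. Cumulative: 69
Frame 5: STRIKE. 10 + next two rolls (8+1) = 19. Cumulative: 88
Frame 6: OPEN (8+1=9). Cumulative: 97
Frame 7: STRIKE. 10 + next two rolls (4+4) = 18. Cumulative: 115
Frame 8: OPEN (4+4=8). Cumulative: 123
Frame 9: OPEN (0+8=8). Cumulative: 131
Frame 10: OPEN. Sum of all frame-10 rolls (8+0) = 8. Cumulative: 139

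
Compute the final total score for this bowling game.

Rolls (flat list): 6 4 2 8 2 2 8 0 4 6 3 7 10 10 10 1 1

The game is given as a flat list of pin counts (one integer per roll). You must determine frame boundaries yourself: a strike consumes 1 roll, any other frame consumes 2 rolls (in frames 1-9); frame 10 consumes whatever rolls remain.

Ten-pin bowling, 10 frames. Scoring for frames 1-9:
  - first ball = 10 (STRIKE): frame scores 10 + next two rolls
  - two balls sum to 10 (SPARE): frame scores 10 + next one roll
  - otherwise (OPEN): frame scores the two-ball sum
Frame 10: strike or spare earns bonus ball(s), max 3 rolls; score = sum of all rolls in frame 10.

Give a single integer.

Frame 1: SPARE (6+4=10). 10 + next roll (2) = 12. Cumulative: 12
Frame 2: SPARE (2+8=10). 10 + next roll (2) = 12. Cumulative: 24
Frame 3: OPEN (2+2=4). Cumulative: 28
Frame 4: OPEN (8+0=8). Cumulative: 36
Frame 5: SPARE (4+6=10). 10 + next roll (3) = 13. Cumulative: 49
Frame 6: SPARE (3+7=10). 10 + next roll (10) = 20. Cumulative: 69
Frame 7: STRIKE. 10 + next two rolls (10+10) = 30. Cumulative: 99
Frame 8: STRIKE. 10 + next two rolls (10+1) = 21. Cumulative: 120
Frame 9: STRIKE. 10 + next two rolls (1+1) = 12. Cumulative: 132
Frame 10: OPEN. Sum of all frame-10 rolls (1+1) = 2. Cumulative: 134

Answer: 134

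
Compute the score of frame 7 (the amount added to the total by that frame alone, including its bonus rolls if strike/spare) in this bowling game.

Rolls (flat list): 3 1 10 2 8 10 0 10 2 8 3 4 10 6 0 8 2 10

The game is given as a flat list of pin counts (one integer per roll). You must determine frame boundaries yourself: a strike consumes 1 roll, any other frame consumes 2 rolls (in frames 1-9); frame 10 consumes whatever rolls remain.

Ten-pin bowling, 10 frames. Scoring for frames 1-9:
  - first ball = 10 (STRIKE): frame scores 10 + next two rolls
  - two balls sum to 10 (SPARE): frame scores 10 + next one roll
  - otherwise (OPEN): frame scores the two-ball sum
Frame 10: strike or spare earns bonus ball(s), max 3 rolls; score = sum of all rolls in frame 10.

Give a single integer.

Answer: 7

Derivation:
Frame 1: OPEN (3+1=4). Cumulative: 4
Frame 2: STRIKE. 10 + next two rolls (2+8) = 20. Cumulative: 24
Frame 3: SPARE (2+8=10). 10 + next roll (10) = 20. Cumulative: 44
Frame 4: STRIKE. 10 + next two rolls (0+10) = 20. Cumulative: 64
Frame 5: SPARE (0+10=10). 10 + next roll (2) = 12. Cumulative: 76
Frame 6: SPARE (2+8=10). 10 + next roll (3) = 13. Cumulative: 89
Frame 7: OPEN (3+4=7). Cumulative: 96
Frame 8: STRIKE. 10 + next two rolls (6+0) = 16. Cumulative: 112
Frame 9: OPEN (6+0=6). Cumulative: 118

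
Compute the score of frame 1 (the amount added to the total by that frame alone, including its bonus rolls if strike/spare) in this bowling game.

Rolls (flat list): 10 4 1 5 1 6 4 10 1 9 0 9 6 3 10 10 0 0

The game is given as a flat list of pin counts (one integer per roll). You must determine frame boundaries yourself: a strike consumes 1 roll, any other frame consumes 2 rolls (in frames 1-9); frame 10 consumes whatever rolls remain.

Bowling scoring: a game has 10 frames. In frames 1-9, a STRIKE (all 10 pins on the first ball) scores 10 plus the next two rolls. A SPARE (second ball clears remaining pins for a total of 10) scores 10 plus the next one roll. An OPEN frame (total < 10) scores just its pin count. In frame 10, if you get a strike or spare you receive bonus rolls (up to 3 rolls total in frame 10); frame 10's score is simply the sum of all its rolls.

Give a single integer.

Answer: 15

Derivation:
Frame 1: STRIKE. 10 + next two rolls (4+1) = 15. Cumulative: 15
Frame 2: OPEN (4+1=5). Cumulative: 20
Frame 3: OPEN (5+1=6). Cumulative: 26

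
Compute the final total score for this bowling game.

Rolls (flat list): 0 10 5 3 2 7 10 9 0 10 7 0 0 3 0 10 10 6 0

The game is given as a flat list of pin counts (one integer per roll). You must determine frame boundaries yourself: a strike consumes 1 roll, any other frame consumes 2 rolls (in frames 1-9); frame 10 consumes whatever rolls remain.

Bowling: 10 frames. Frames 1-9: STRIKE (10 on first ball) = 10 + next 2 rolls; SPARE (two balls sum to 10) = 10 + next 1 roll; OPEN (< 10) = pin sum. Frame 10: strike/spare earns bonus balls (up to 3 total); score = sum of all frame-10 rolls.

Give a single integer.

Answer: 123

Derivation:
Frame 1: SPARE (0+10=10). 10 + next roll (5) = 15. Cumulative: 15
Frame 2: OPEN (5+3=8). Cumulative: 23
Frame 3: OPEN (2+7=9). Cumulative: 32
Frame 4: STRIKE. 10 + next two rolls (9+0) = 19. Cumulative: 51
Frame 5: OPEN (9+0=9). Cumulative: 60
Frame 6: STRIKE. 10 + next two rolls (7+0) = 17. Cumulative: 77
Frame 7: OPEN (7+0=7). Cumulative: 84
Frame 8: OPEN (0+3=3). Cumulative: 87
Frame 9: SPARE (0+10=10). 10 + next roll (10) = 20. Cumulative: 107
Frame 10: STRIKE. Sum of all frame-10 rolls (10+6+0) = 16. Cumulative: 123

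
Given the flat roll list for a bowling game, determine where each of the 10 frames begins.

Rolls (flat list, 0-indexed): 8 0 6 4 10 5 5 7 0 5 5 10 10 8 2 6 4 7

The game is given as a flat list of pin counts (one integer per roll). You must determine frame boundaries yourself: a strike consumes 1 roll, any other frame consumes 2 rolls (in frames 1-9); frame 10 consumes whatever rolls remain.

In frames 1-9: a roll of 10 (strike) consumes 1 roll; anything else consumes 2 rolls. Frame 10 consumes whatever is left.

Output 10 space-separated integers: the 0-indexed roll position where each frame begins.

Answer: 0 2 4 5 7 9 11 12 13 15

Derivation:
Frame 1 starts at roll index 0: rolls=8,0 (sum=8), consumes 2 rolls
Frame 2 starts at roll index 2: rolls=6,4 (sum=10), consumes 2 rolls
Frame 3 starts at roll index 4: roll=10 (strike), consumes 1 roll
Frame 4 starts at roll index 5: rolls=5,5 (sum=10), consumes 2 rolls
Frame 5 starts at roll index 7: rolls=7,0 (sum=7), consumes 2 rolls
Frame 6 starts at roll index 9: rolls=5,5 (sum=10), consumes 2 rolls
Frame 7 starts at roll index 11: roll=10 (strike), consumes 1 roll
Frame 8 starts at roll index 12: roll=10 (strike), consumes 1 roll
Frame 9 starts at roll index 13: rolls=8,2 (sum=10), consumes 2 rolls
Frame 10 starts at roll index 15: 3 remaining rolls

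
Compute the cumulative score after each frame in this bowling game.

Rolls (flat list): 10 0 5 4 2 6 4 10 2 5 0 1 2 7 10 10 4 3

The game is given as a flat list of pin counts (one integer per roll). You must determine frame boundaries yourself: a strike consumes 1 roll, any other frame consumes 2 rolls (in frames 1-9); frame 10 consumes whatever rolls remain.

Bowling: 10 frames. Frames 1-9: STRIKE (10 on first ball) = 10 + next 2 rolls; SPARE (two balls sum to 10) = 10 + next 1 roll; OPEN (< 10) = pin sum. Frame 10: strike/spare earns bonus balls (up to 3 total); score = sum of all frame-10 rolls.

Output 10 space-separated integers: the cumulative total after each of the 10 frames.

Frame 1: STRIKE. 10 + next two rolls (0+5) = 15. Cumulative: 15
Frame 2: OPEN (0+5=5). Cumulative: 20
Frame 3: OPEN (4+2=6). Cumulative: 26
Frame 4: SPARE (6+4=10). 10 + next roll (10) = 20. Cumulative: 46
Frame 5: STRIKE. 10 + next two rolls (2+5) = 17. Cumulative: 63
Frame 6: OPEN (2+5=7). Cumulative: 70
Frame 7: OPEN (0+1=1). Cumulative: 71
Frame 8: OPEN (2+7=9). Cumulative: 80
Frame 9: STRIKE. 10 + next two rolls (10+4) = 24. Cumulative: 104
Frame 10: STRIKE. Sum of all frame-10 rolls (10+4+3) = 17. Cumulative: 121

Answer: 15 20 26 46 63 70 71 80 104 121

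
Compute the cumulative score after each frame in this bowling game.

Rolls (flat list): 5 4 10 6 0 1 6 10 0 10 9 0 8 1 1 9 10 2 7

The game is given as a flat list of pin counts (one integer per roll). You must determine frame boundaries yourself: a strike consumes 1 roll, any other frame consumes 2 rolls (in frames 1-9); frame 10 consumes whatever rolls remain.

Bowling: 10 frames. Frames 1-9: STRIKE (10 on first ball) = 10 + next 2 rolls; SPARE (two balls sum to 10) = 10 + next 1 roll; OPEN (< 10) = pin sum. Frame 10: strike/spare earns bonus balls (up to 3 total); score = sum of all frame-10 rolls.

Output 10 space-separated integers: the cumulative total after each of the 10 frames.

Answer: 9 25 31 38 58 77 86 95 115 134

Derivation:
Frame 1: OPEN (5+4=9). Cumulative: 9
Frame 2: STRIKE. 10 + next two rolls (6+0) = 16. Cumulative: 25
Frame 3: OPEN (6+0=6). Cumulative: 31
Frame 4: OPEN (1+6=7). Cumulative: 38
Frame 5: STRIKE. 10 + next two rolls (0+10) = 20. Cumulative: 58
Frame 6: SPARE (0+10=10). 10 + next roll (9) = 19. Cumulative: 77
Frame 7: OPEN (9+0=9). Cumulative: 86
Frame 8: OPEN (8+1=9). Cumulative: 95
Frame 9: SPARE (1+9=10). 10 + next roll (10) = 20. Cumulative: 115
Frame 10: STRIKE. Sum of all frame-10 rolls (10+2+7) = 19. Cumulative: 134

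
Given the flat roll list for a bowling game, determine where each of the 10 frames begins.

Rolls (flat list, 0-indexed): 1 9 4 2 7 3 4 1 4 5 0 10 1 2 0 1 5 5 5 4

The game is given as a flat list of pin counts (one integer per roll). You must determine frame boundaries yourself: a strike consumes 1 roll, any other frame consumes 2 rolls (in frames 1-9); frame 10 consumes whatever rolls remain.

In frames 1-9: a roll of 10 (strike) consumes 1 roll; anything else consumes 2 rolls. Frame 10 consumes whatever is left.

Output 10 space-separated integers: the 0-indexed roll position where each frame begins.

Answer: 0 2 4 6 8 10 12 14 16 18

Derivation:
Frame 1 starts at roll index 0: rolls=1,9 (sum=10), consumes 2 rolls
Frame 2 starts at roll index 2: rolls=4,2 (sum=6), consumes 2 rolls
Frame 3 starts at roll index 4: rolls=7,3 (sum=10), consumes 2 rolls
Frame 4 starts at roll index 6: rolls=4,1 (sum=5), consumes 2 rolls
Frame 5 starts at roll index 8: rolls=4,5 (sum=9), consumes 2 rolls
Frame 6 starts at roll index 10: rolls=0,10 (sum=10), consumes 2 rolls
Frame 7 starts at roll index 12: rolls=1,2 (sum=3), consumes 2 rolls
Frame 8 starts at roll index 14: rolls=0,1 (sum=1), consumes 2 rolls
Frame 9 starts at roll index 16: rolls=5,5 (sum=10), consumes 2 rolls
Frame 10 starts at roll index 18: 2 remaining rolls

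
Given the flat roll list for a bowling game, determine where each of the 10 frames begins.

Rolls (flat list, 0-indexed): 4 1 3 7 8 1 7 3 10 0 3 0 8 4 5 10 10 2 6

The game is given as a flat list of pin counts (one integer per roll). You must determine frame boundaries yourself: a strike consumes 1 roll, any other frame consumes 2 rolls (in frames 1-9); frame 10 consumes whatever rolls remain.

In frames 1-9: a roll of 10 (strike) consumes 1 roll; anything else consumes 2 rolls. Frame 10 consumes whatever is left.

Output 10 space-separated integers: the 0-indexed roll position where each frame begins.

Frame 1 starts at roll index 0: rolls=4,1 (sum=5), consumes 2 rolls
Frame 2 starts at roll index 2: rolls=3,7 (sum=10), consumes 2 rolls
Frame 3 starts at roll index 4: rolls=8,1 (sum=9), consumes 2 rolls
Frame 4 starts at roll index 6: rolls=7,3 (sum=10), consumes 2 rolls
Frame 5 starts at roll index 8: roll=10 (strike), consumes 1 roll
Frame 6 starts at roll index 9: rolls=0,3 (sum=3), consumes 2 rolls
Frame 7 starts at roll index 11: rolls=0,8 (sum=8), consumes 2 rolls
Frame 8 starts at roll index 13: rolls=4,5 (sum=9), consumes 2 rolls
Frame 9 starts at roll index 15: roll=10 (strike), consumes 1 roll
Frame 10 starts at roll index 16: 3 remaining rolls

Answer: 0 2 4 6 8 9 11 13 15 16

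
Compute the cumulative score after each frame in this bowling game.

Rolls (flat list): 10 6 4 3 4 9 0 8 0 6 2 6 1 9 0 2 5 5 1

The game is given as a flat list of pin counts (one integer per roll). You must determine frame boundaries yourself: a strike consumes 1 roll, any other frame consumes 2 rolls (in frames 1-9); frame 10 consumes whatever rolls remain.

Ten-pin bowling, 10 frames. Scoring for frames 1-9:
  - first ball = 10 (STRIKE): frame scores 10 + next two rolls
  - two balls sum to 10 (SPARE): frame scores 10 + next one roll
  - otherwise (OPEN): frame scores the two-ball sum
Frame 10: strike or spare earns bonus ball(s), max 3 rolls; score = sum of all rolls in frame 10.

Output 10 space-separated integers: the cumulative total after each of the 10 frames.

Answer: 20 33 40 49 57 65 72 81 88 94

Derivation:
Frame 1: STRIKE. 10 + next two rolls (6+4) = 20. Cumulative: 20
Frame 2: SPARE (6+4=10). 10 + next roll (3) = 13. Cumulative: 33
Frame 3: OPEN (3+4=7). Cumulative: 40
Frame 4: OPEN (9+0=9). Cumulative: 49
Frame 5: OPEN (8+0=8). Cumulative: 57
Frame 6: OPEN (6+2=8). Cumulative: 65
Frame 7: OPEN (6+1=7). Cumulative: 72
Frame 8: OPEN (9+0=9). Cumulative: 81
Frame 9: OPEN (2+5=7). Cumulative: 88
Frame 10: OPEN. Sum of all frame-10 rolls (5+1) = 6. Cumulative: 94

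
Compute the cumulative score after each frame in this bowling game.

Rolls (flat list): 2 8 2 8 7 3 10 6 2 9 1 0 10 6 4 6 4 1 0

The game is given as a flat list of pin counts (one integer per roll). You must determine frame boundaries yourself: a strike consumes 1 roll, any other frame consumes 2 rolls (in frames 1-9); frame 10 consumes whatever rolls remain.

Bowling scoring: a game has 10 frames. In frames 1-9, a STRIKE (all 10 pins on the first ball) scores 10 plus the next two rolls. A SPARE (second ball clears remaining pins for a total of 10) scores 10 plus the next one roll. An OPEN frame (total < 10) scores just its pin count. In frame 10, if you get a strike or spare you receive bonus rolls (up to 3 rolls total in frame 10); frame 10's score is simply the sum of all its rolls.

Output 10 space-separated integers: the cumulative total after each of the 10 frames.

Answer: 12 29 49 67 75 85 101 117 128 129

Derivation:
Frame 1: SPARE (2+8=10). 10 + next roll (2) = 12. Cumulative: 12
Frame 2: SPARE (2+8=10). 10 + next roll (7) = 17. Cumulative: 29
Frame 3: SPARE (7+3=10). 10 + next roll (10) = 20. Cumulative: 49
Frame 4: STRIKE. 10 + next two rolls (6+2) = 18. Cumulative: 67
Frame 5: OPEN (6+2=8). Cumulative: 75
Frame 6: SPARE (9+1=10). 10 + next roll (0) = 10. Cumulative: 85
Frame 7: SPARE (0+10=10). 10 + next roll (6) = 16. Cumulative: 101
Frame 8: SPARE (6+4=10). 10 + next roll (6) = 16. Cumulative: 117
Frame 9: SPARE (6+4=10). 10 + next roll (1) = 11. Cumulative: 128
Frame 10: OPEN. Sum of all frame-10 rolls (1+0) = 1. Cumulative: 129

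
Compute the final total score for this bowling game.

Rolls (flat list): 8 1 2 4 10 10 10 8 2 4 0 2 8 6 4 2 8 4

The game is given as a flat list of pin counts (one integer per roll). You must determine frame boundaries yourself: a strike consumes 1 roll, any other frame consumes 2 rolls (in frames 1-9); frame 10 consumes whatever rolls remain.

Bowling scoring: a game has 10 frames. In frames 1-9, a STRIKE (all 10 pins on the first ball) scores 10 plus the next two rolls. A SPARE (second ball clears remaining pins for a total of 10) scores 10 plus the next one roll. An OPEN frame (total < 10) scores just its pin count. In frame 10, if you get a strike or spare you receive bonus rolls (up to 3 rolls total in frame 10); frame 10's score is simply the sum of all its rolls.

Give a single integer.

Frame 1: OPEN (8+1=9). Cumulative: 9
Frame 2: OPEN (2+4=6). Cumulative: 15
Frame 3: STRIKE. 10 + next two rolls (10+10) = 30. Cumulative: 45
Frame 4: STRIKE. 10 + next two rolls (10+8) = 28. Cumulative: 73
Frame 5: STRIKE. 10 + next two rolls (8+2) = 20. Cumulative: 93
Frame 6: SPARE (8+2=10). 10 + next roll (4) = 14. Cumulative: 107
Frame 7: OPEN (4+0=4). Cumulative: 111
Frame 8: SPARE (2+8=10). 10 + next roll (6) = 16. Cumulative: 127
Frame 9: SPARE (6+4=10). 10 + next roll (2) = 12. Cumulative: 139
Frame 10: SPARE. Sum of all frame-10 rolls (2+8+4) = 14. Cumulative: 153

Answer: 153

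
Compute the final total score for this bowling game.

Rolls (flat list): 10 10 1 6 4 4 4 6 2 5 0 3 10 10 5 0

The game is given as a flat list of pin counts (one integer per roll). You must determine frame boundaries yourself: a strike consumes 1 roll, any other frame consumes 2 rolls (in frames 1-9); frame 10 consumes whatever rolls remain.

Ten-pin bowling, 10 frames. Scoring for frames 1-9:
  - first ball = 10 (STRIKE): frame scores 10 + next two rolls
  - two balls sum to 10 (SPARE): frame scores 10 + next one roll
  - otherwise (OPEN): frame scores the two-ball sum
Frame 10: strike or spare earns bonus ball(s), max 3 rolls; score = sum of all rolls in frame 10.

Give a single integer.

Frame 1: STRIKE. 10 + next two rolls (10+1) = 21. Cumulative: 21
Frame 2: STRIKE. 10 + next two rolls (1+6) = 17. Cumulative: 38
Frame 3: OPEN (1+6=7). Cumulative: 45
Frame 4: OPEN (4+4=8). Cumulative: 53
Frame 5: SPARE (4+6=10). 10 + next roll (2) = 12. Cumulative: 65
Frame 6: OPEN (2+5=7). Cumulative: 72
Frame 7: OPEN (0+3=3). Cumulative: 75
Frame 8: STRIKE. 10 + next two rolls (10+5) = 25. Cumulative: 100
Frame 9: STRIKE. 10 + next two rolls (5+0) = 15. Cumulative: 115
Frame 10: OPEN. Sum of all frame-10 rolls (5+0) = 5. Cumulative: 120

Answer: 120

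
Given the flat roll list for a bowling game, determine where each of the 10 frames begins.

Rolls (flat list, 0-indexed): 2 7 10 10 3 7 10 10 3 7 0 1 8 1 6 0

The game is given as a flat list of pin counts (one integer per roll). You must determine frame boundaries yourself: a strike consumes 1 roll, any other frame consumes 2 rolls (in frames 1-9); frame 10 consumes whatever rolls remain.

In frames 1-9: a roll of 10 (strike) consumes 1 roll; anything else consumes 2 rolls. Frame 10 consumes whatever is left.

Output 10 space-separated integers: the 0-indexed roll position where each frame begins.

Answer: 0 2 3 4 6 7 8 10 12 14

Derivation:
Frame 1 starts at roll index 0: rolls=2,7 (sum=9), consumes 2 rolls
Frame 2 starts at roll index 2: roll=10 (strike), consumes 1 roll
Frame 3 starts at roll index 3: roll=10 (strike), consumes 1 roll
Frame 4 starts at roll index 4: rolls=3,7 (sum=10), consumes 2 rolls
Frame 5 starts at roll index 6: roll=10 (strike), consumes 1 roll
Frame 6 starts at roll index 7: roll=10 (strike), consumes 1 roll
Frame 7 starts at roll index 8: rolls=3,7 (sum=10), consumes 2 rolls
Frame 8 starts at roll index 10: rolls=0,1 (sum=1), consumes 2 rolls
Frame 9 starts at roll index 12: rolls=8,1 (sum=9), consumes 2 rolls
Frame 10 starts at roll index 14: 2 remaining rolls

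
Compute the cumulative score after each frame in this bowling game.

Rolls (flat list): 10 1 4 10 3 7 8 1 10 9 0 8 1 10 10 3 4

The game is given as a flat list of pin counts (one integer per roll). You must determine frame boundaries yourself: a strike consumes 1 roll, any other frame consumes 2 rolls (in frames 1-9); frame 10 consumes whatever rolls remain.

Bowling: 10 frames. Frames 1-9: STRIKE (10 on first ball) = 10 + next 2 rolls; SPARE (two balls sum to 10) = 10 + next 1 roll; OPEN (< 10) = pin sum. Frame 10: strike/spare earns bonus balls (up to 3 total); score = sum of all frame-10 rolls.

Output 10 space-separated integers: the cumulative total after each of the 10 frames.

Answer: 15 20 40 58 67 86 95 104 127 144

Derivation:
Frame 1: STRIKE. 10 + next two rolls (1+4) = 15. Cumulative: 15
Frame 2: OPEN (1+4=5). Cumulative: 20
Frame 3: STRIKE. 10 + next two rolls (3+7) = 20. Cumulative: 40
Frame 4: SPARE (3+7=10). 10 + next roll (8) = 18. Cumulative: 58
Frame 5: OPEN (8+1=9). Cumulative: 67
Frame 6: STRIKE. 10 + next two rolls (9+0) = 19. Cumulative: 86
Frame 7: OPEN (9+0=9). Cumulative: 95
Frame 8: OPEN (8+1=9). Cumulative: 104
Frame 9: STRIKE. 10 + next two rolls (10+3) = 23. Cumulative: 127
Frame 10: STRIKE. Sum of all frame-10 rolls (10+3+4) = 17. Cumulative: 144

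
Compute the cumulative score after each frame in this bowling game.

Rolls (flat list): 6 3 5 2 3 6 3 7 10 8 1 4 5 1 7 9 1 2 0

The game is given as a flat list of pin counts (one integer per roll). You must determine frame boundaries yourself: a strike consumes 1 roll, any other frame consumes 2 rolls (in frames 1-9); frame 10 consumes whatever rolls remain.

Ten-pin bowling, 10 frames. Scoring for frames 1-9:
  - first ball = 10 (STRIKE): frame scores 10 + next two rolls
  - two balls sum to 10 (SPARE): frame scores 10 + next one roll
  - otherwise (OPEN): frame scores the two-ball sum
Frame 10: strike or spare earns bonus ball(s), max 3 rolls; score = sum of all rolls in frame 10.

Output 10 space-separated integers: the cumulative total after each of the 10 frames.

Answer: 9 16 25 45 64 73 82 90 102 104

Derivation:
Frame 1: OPEN (6+3=9). Cumulative: 9
Frame 2: OPEN (5+2=7). Cumulative: 16
Frame 3: OPEN (3+6=9). Cumulative: 25
Frame 4: SPARE (3+7=10). 10 + next roll (10) = 20. Cumulative: 45
Frame 5: STRIKE. 10 + next two rolls (8+1) = 19. Cumulative: 64
Frame 6: OPEN (8+1=9). Cumulative: 73
Frame 7: OPEN (4+5=9). Cumulative: 82
Frame 8: OPEN (1+7=8). Cumulative: 90
Frame 9: SPARE (9+1=10). 10 + next roll (2) = 12. Cumulative: 102
Frame 10: OPEN. Sum of all frame-10 rolls (2+0) = 2. Cumulative: 104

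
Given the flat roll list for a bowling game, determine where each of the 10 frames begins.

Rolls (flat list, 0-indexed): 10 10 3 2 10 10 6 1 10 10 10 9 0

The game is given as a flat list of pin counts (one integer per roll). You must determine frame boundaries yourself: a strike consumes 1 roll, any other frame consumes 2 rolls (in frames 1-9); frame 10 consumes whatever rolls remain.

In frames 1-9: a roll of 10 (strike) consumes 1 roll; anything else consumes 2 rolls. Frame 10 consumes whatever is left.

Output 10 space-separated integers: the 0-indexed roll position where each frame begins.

Frame 1 starts at roll index 0: roll=10 (strike), consumes 1 roll
Frame 2 starts at roll index 1: roll=10 (strike), consumes 1 roll
Frame 3 starts at roll index 2: rolls=3,2 (sum=5), consumes 2 rolls
Frame 4 starts at roll index 4: roll=10 (strike), consumes 1 roll
Frame 5 starts at roll index 5: roll=10 (strike), consumes 1 roll
Frame 6 starts at roll index 6: rolls=6,1 (sum=7), consumes 2 rolls
Frame 7 starts at roll index 8: roll=10 (strike), consumes 1 roll
Frame 8 starts at roll index 9: roll=10 (strike), consumes 1 roll
Frame 9 starts at roll index 10: roll=10 (strike), consumes 1 roll
Frame 10 starts at roll index 11: 2 remaining rolls

Answer: 0 1 2 4 5 6 8 9 10 11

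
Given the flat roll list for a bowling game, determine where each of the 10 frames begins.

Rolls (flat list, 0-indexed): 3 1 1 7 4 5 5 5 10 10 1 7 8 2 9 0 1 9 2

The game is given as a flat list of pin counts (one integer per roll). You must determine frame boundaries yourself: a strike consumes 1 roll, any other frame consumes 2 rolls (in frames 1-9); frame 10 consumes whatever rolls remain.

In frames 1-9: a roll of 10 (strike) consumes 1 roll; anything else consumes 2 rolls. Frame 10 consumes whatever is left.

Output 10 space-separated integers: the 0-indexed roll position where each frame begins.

Frame 1 starts at roll index 0: rolls=3,1 (sum=4), consumes 2 rolls
Frame 2 starts at roll index 2: rolls=1,7 (sum=8), consumes 2 rolls
Frame 3 starts at roll index 4: rolls=4,5 (sum=9), consumes 2 rolls
Frame 4 starts at roll index 6: rolls=5,5 (sum=10), consumes 2 rolls
Frame 5 starts at roll index 8: roll=10 (strike), consumes 1 roll
Frame 6 starts at roll index 9: roll=10 (strike), consumes 1 roll
Frame 7 starts at roll index 10: rolls=1,7 (sum=8), consumes 2 rolls
Frame 8 starts at roll index 12: rolls=8,2 (sum=10), consumes 2 rolls
Frame 9 starts at roll index 14: rolls=9,0 (sum=9), consumes 2 rolls
Frame 10 starts at roll index 16: 3 remaining rolls

Answer: 0 2 4 6 8 9 10 12 14 16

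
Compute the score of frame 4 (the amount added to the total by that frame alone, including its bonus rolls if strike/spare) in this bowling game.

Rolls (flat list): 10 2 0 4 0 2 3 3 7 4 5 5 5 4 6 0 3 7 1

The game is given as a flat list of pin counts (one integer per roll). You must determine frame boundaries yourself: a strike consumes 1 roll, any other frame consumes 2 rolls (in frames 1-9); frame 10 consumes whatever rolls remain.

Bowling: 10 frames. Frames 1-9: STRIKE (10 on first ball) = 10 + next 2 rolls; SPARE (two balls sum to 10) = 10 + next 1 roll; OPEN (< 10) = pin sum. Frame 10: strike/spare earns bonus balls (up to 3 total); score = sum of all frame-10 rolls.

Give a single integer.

Frame 1: STRIKE. 10 + next two rolls (2+0) = 12. Cumulative: 12
Frame 2: OPEN (2+0=2). Cumulative: 14
Frame 3: OPEN (4+0=4). Cumulative: 18
Frame 4: OPEN (2+3=5). Cumulative: 23
Frame 5: SPARE (3+7=10). 10 + next roll (4) = 14. Cumulative: 37
Frame 6: OPEN (4+5=9). Cumulative: 46

Answer: 5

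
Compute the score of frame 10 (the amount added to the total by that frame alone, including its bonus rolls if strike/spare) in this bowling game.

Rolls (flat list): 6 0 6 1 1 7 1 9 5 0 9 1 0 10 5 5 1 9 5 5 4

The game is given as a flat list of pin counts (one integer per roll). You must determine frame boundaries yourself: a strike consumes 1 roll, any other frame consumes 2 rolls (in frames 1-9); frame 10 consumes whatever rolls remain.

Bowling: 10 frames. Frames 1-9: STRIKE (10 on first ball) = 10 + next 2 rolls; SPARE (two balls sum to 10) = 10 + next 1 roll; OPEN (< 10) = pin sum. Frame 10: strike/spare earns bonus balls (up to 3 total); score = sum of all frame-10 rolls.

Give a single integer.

Frame 1: OPEN (6+0=6). Cumulative: 6
Frame 2: OPEN (6+1=7). Cumulative: 13
Frame 3: OPEN (1+7=8). Cumulative: 21
Frame 4: SPARE (1+9=10). 10 + next roll (5) = 15. Cumulative: 36
Frame 5: OPEN (5+0=5). Cumulative: 41
Frame 6: SPARE (9+1=10). 10 + next roll (0) = 10. Cumulative: 51
Frame 7: SPARE (0+10=10). 10 + next roll (5) = 15. Cumulative: 66
Frame 8: SPARE (5+5=10). 10 + next roll (1) = 11. Cumulative: 77
Frame 9: SPARE (1+9=10). 10 + next roll (5) = 15. Cumulative: 92
Frame 10: SPARE. Sum of all frame-10 rolls (5+5+4) = 14. Cumulative: 106

Answer: 14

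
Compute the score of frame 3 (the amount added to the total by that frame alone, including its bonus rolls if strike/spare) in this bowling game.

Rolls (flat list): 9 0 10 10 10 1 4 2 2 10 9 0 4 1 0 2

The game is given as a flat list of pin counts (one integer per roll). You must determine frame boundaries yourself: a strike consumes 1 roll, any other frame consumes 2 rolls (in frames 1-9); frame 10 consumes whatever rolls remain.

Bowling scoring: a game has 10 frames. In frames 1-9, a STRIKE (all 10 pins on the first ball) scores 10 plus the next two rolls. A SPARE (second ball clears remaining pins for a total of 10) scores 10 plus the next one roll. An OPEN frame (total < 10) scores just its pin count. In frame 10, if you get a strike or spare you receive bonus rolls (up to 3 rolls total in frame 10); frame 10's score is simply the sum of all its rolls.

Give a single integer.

Answer: 21

Derivation:
Frame 1: OPEN (9+0=9). Cumulative: 9
Frame 2: STRIKE. 10 + next two rolls (10+10) = 30. Cumulative: 39
Frame 3: STRIKE. 10 + next two rolls (10+1) = 21. Cumulative: 60
Frame 4: STRIKE. 10 + next two rolls (1+4) = 15. Cumulative: 75
Frame 5: OPEN (1+4=5). Cumulative: 80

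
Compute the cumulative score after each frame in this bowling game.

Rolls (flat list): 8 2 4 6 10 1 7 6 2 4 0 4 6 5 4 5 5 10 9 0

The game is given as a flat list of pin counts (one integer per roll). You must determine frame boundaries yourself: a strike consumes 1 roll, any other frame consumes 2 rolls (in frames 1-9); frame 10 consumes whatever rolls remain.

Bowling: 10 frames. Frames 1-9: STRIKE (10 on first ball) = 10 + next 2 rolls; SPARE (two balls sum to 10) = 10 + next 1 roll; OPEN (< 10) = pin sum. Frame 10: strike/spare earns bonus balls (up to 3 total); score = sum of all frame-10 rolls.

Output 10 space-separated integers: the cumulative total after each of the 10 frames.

Answer: 14 34 52 60 68 72 87 96 116 135

Derivation:
Frame 1: SPARE (8+2=10). 10 + next roll (4) = 14. Cumulative: 14
Frame 2: SPARE (4+6=10). 10 + next roll (10) = 20. Cumulative: 34
Frame 3: STRIKE. 10 + next two rolls (1+7) = 18. Cumulative: 52
Frame 4: OPEN (1+7=8). Cumulative: 60
Frame 5: OPEN (6+2=8). Cumulative: 68
Frame 6: OPEN (4+0=4). Cumulative: 72
Frame 7: SPARE (4+6=10). 10 + next roll (5) = 15. Cumulative: 87
Frame 8: OPEN (5+4=9). Cumulative: 96
Frame 9: SPARE (5+5=10). 10 + next roll (10) = 20. Cumulative: 116
Frame 10: STRIKE. Sum of all frame-10 rolls (10+9+0) = 19. Cumulative: 135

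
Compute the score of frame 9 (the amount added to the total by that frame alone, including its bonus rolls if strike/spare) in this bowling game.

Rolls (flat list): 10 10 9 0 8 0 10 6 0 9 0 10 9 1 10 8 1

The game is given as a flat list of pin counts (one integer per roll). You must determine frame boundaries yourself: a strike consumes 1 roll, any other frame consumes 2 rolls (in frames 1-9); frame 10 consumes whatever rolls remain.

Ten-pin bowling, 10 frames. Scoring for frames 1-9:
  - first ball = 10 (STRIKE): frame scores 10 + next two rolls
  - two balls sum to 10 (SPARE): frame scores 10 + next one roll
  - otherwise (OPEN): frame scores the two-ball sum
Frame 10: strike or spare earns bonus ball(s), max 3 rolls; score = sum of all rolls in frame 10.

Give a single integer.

Answer: 20

Derivation:
Frame 1: STRIKE. 10 + next two rolls (10+9) = 29. Cumulative: 29
Frame 2: STRIKE. 10 + next two rolls (9+0) = 19. Cumulative: 48
Frame 3: OPEN (9+0=9). Cumulative: 57
Frame 4: OPEN (8+0=8). Cumulative: 65
Frame 5: STRIKE. 10 + next two rolls (6+0) = 16. Cumulative: 81
Frame 6: OPEN (6+0=6). Cumulative: 87
Frame 7: OPEN (9+0=9). Cumulative: 96
Frame 8: STRIKE. 10 + next two rolls (9+1) = 20. Cumulative: 116
Frame 9: SPARE (9+1=10). 10 + next roll (10) = 20. Cumulative: 136
Frame 10: STRIKE. Sum of all frame-10 rolls (10+8+1) = 19. Cumulative: 155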